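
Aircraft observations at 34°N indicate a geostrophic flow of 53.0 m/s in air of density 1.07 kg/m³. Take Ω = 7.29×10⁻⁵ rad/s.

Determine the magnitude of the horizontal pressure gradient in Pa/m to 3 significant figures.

Coriolis parameter at 34°N:
f = 2Ω sin φ = 2 × 7.29×10⁻⁵ × sin 34° = 8.15×10⁻⁵ s⁻¹
Geostrophic balance rearranged: |∂P/∂n| = f ρ V_g
|∂P/∂n| = 8.15×10⁻⁵ × 1.07 × 53.0 = 4.62×10⁻³ Pa/m

4.62×10⁻³ Pa/m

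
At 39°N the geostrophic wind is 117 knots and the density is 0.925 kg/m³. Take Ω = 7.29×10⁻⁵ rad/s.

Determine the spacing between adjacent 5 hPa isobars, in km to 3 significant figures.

Coriolis parameter at 39°N:
f = 2Ω sin φ = 2 × 7.29×10⁻⁵ × sin 39° = 9.18×10⁻⁵ s⁻¹
Wind speed in SI: 117 knots = 60.2 m/s
Geostrophic balance rearranged: |∂P/∂n| = f ρ V_g
|∂P/∂n| = 9.18×10⁻⁵ × 0.925 × 60.2 = 5.11×10⁻³ Pa/m
Isobar spacing: Δn = ΔP/|∂P/∂n| = 500 Pa / 5.11×10⁻³ Pa/m = 97876 m ≈ 97.9 km

97.9 km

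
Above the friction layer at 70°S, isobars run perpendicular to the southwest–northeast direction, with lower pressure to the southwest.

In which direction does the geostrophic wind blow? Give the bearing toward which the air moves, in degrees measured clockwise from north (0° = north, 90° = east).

The pressure-gradient force points toward the southwest (bearing 225°).
Geostrophic balance: in the Southern Hemisphere the Coriolis force deflects motion to the left, so the geostrophic wind blows 90° to the left of the pressure-gradient force (low pressure on the right).
Rotating 225° by 90° counterclockwise gives 135° — the wind blows toward the southeast.

135°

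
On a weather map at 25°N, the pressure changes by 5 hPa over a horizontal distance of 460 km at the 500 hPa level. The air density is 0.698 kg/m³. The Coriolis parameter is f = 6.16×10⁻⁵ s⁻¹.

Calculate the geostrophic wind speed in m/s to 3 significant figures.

Pressure gradient: |∂P/∂n| = 500 Pa / 460000 m = 1.09×10⁻³ Pa/m
Geostrophic balance (pressure-gradient force = Coriolis force):
V_g = (1/(fρ)) |∂P/∂n| = 1.09×10⁻³ / (6.16×10⁻⁵ × 0.698) = 25.3 m/s

25.3 m/s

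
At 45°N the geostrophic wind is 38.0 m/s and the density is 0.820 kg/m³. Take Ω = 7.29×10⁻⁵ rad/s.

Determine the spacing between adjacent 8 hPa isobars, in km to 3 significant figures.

249 km

Coriolis parameter at 45°N:
f = 2Ω sin φ = 2 × 7.29×10⁻⁵ × sin 45° = 1.03×10⁻⁴ s⁻¹
Geostrophic balance rearranged: |∂P/∂n| = f ρ V_g
|∂P/∂n| = 1.03×10⁻⁴ × 0.820 × 38.0 = 3.21×10⁻³ Pa/m
Isobar spacing: Δn = ΔP/|∂P/∂n| = 800 Pa / 3.21×10⁻³ Pa/m = 249029 m ≈ 249 km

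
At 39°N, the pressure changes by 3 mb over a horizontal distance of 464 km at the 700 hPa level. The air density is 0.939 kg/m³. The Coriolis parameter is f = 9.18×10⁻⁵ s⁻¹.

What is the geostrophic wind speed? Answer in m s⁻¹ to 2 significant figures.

Pressure gradient: |∂P/∂n| = 300 Pa / 464000 m = 6.47×10⁻⁴ Pa/m
Geostrophic balance (pressure-gradient force = Coriolis force):
V_g = (1/(fρ)) |∂P/∂n| = 6.47×10⁻⁴ / (9.18×10⁻⁵ × 0.939) = 7.50 m/s

7.5 m s⁻¹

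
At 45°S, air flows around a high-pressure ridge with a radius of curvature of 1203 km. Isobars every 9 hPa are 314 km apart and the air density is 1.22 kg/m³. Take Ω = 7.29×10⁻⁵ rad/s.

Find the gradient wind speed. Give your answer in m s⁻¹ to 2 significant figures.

Coriolis parameter at 45°S:
f = 2Ω sin φ = 2 × 7.29×10⁻⁵ × sin 45° = 1.03×10⁻⁴ s⁻¹
Pressure gradient: |∂P/∂n| = 900 Pa / 314000 m = 2.87×10⁻³ Pa/m
Geostrophic speed: V_g = |∂P/∂n|/(fρ) = 2.87×10⁻³/(1.03×10⁻⁴ × 1.22) = 22.8 m/s
Around a high, pressure-gradient force acts outward with centrifugal, so Coriolis balances both:
fV = (1/ρ)|∂P/∂n| + V²/R  →  V² − fR·V + fR·V_g = 0
With fR = 1.03×10⁻⁴ × 1203×10³ m = 124 m/s:
V = [fR − √((fR)² − 4 fR V_g)]/2 = [124 − √(124² − 4×124×22.8)]/2 = 30.1 m/s
Supergeostrophic (V > V_g = 22.8 m/s), as expected around a high.

30 m s⁻¹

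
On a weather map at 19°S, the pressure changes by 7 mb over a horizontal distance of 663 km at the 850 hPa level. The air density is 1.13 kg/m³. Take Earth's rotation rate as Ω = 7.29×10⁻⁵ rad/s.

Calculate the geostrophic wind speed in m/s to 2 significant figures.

Coriolis parameter at 19°S:
f = 2Ω sin φ = 2 × 7.29×10⁻⁵ × sin 19° = 4.75×10⁻⁵ s⁻¹
Pressure gradient: |∂P/∂n| = 700 Pa / 663000 m = 1.06×10⁻³ Pa/m
Geostrophic balance (pressure-gradient force = Coriolis force):
V_g = (1/(fρ)) |∂P/∂n| = 1.06×10⁻³ / (4.75×10⁻⁵ × 1.13) = 19.7 m/s

20 m/s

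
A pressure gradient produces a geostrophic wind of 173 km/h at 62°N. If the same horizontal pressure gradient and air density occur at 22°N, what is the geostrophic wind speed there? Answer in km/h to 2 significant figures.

With the same pressure gradient and density, V_g ∝ 1/f ∝ 1/sin φ.
V₂ = V₁ · sin φ₁ / sin φ₂ = 173 × sin 62° / sin 22°
V₂ = 173 × 0.8829/0.3746 = 410 km/h

410 km/h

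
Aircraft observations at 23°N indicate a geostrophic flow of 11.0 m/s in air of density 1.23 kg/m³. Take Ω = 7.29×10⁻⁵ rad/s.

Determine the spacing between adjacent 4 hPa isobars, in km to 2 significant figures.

Coriolis parameter at 23°N:
f = 2Ω sin φ = 2 × 7.29×10⁻⁵ × sin 23° = 5.70×10⁻⁵ s⁻¹
Geostrophic balance rearranged: |∂P/∂n| = f ρ V_g
|∂P/∂n| = 5.70×10⁻⁵ × 1.23 × 11.0 = 7.71×10⁻⁴ Pa/m
Isobar spacing: Δn = ΔP/|∂P/∂n| = 400 Pa / 7.71×10⁻⁴ Pa/m = 518951 m ≈ 520 km

520 km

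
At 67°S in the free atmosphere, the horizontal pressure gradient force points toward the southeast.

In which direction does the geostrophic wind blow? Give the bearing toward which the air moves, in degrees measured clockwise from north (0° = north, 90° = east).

The pressure-gradient force points toward the southeast (bearing 135°).
Geostrophic balance: in the Southern Hemisphere the Coriolis force deflects motion to the left, so the geostrophic wind blows 90° to the left of the pressure-gradient force (low pressure on the right).
Rotating 135° by 90° counterclockwise gives 045° — the wind blows toward the northeast.

045°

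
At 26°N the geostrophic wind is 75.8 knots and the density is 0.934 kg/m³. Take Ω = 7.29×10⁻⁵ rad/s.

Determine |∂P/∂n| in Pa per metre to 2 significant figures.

Coriolis parameter at 26°N:
f = 2Ω sin φ = 2 × 7.29×10⁻⁵ × sin 26° = 6.39×10⁻⁵ s⁻¹
Wind speed in SI: 75.8 knots = 39.0 m/s
Geostrophic balance rearranged: |∂P/∂n| = f ρ V_g
|∂P/∂n| = 6.39×10⁻⁵ × 0.934 × 39.0 = 2.33×10⁻³ Pa/m

2.3×10⁻³ Pa/m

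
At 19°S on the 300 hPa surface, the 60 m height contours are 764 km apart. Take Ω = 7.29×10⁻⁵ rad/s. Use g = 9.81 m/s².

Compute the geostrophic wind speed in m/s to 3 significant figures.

Coriolis parameter at 19°S:
f = 2Ω sin φ = 2 × 7.29×10⁻⁵ × sin 19° = 4.75×10⁻⁵ s⁻¹
Height gradient: |∂Z/∂n| = 60 m / 764000 m = 7.85×10⁻⁵
On a pressure surface, geostrophic balance gives V_g = (g/f)|∂Z/∂n|:
V_g = 9.81 × 7.85×10⁻⁵ / 4.75×10⁻⁵ = 16.2 m/s

16.2 m/s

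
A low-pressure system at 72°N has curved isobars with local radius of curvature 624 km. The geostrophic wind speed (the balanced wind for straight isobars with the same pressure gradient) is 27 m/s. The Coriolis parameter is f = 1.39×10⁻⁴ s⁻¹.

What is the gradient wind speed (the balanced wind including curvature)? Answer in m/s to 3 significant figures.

21.6 m/s

Around a low, centrifugal force acts outward with Coriolis, so pressure-gradient force balances both:
(1/ρ)|∂P/∂n| = fV + V²/R  →  V² + fR·V − fR·V_g = 0
With fR = 1.39×10⁻⁴ × 624×10³ m = 86.7 m/s:
V = [−fR + √((fR)² + 4 fR V_g)]/2 = [−86.7 + √(86.7² + 4×86.7×27)]/2 = 21.6 m/s
Subgeostrophic (V < V_g = 27 m/s), as expected around a low.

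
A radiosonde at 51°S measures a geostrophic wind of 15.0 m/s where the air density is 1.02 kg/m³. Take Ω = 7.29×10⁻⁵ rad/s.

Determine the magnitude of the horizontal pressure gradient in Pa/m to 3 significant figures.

1.73×10⁻³ Pa/m

Coriolis parameter at 51°S:
f = 2Ω sin φ = 2 × 7.29×10⁻⁵ × sin 51° = 1.13×10⁻⁴ s⁻¹
Geostrophic balance rearranged: |∂P/∂n| = f ρ V_g
|∂P/∂n| = 1.13×10⁻⁴ × 1.02 × 15.0 = 1.73×10⁻³ Pa/m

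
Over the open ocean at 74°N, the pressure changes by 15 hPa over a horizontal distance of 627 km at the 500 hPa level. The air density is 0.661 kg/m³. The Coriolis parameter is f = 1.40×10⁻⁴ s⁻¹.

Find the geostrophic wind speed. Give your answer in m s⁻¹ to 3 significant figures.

25.9 m s⁻¹

Pressure gradient: |∂P/∂n| = 1500 Pa / 627000 m = 2.39×10⁻³ Pa/m
Geostrophic balance (pressure-gradient force = Coriolis force):
V_g = (1/(fρ)) |∂P/∂n| = 2.39×10⁻³ / (1.40×10⁻⁴ × 0.661) = 25.9 m/s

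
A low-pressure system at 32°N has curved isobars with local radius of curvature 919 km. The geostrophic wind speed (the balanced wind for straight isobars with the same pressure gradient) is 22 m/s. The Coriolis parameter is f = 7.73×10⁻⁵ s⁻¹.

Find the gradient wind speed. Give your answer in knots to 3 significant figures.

34.3 knots

Around a low, centrifugal force acts outward with Coriolis, so pressure-gradient force balances both:
(1/ρ)|∂P/∂n| = fV + V²/R  →  V² + fR·V − fR·V_g = 0
With fR = 7.73×10⁻⁵ × 919×10³ m = 71.0 m/s:
V = [−fR + √((fR)² + 4 fR V_g)]/2 = [−71.0 + √(71.0² + 4×71.0×22)]/2 = 17.6 m/s
Subgeostrophic (V < V_g = 22 m/s), as expected around a low.
Converting: 17.6 m/s × 1.944 = 34.3 knots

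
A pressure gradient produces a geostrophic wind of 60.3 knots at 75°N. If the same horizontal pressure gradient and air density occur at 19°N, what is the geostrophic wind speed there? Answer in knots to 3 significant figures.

179 knots

With the same pressure gradient and density, V_g ∝ 1/f ∝ 1/sin φ.
V₂ = V₁ · sin φ₁ / sin φ₂ = 60.3 × sin 75° / sin 19°
V₂ = 60.3 × 0.9659/0.3256 = 179 knots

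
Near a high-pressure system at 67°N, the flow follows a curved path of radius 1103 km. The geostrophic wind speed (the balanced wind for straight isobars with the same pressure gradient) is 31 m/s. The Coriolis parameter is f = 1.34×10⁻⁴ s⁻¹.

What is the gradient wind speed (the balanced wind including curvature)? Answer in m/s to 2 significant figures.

44 m/s

Around a high, pressure-gradient force acts outward with centrifugal, so Coriolis balances both:
fV = (1/ρ)|∂P/∂n| + V²/R  →  V² − fR·V + fR·V_g = 0
With fR = 1.34×10⁻⁴ × 1103×10³ m = 148 m/s:
V = [fR − √((fR)² − 4 fR V_g)]/2 = [148 − √(148² − 4×148×31)]/2 = 44.2 m/s
Supergeostrophic (V > V_g = 31 m/s), as expected around a high.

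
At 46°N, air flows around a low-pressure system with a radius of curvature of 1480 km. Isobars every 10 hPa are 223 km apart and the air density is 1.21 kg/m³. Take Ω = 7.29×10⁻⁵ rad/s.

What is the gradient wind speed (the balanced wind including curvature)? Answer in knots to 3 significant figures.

57.7 knots

Coriolis parameter at 46°N:
f = 2Ω sin φ = 2 × 7.29×10⁻⁵ × sin 46° = 1.05×10⁻⁴ s⁻¹
Pressure gradient: |∂P/∂n| = 1000 Pa / 223000 m = 4.48×10⁻³ Pa/m
Geostrophic speed: V_g = |∂P/∂n|/(fρ) = 4.48×10⁻³/(1.05×10⁻⁴ × 1.21) = 35.3 m/s
Around a low, centrifugal force acts outward with Coriolis, so pressure-gradient force balances both:
(1/ρ)|∂P/∂n| = fV + V²/R  →  V² + fR·V − fR·V_g = 0
With fR = 1.05×10⁻⁴ × 1480×10³ m = 155 m/s:
V = [−fR + √((fR)² + 4 fR V_g)]/2 = [−155 + √(155² + 4×155×35.3)]/2 = 29.7 m/s
Subgeostrophic (V < V_g = 35.3 m/s), as expected around a low.
Converting: 29.7 m/s × 1.944 = 57.7 knots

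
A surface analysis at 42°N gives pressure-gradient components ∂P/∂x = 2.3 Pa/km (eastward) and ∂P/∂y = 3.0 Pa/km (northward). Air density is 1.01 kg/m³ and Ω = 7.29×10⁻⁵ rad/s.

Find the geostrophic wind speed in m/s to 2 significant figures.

38 m/s

Coriolis parameter at 42°N:
f = 2Ω sin φ = 2 × 7.29×10⁻⁵ × sin 42° = 9.76×10⁻⁵ s⁻¹
Component geostrophic relations (x east, y north):
u_g = −(1/(fρ)) ∂P/∂y,  v_g = (1/(fρ)) ∂P/∂x
u_g = −(3.0×10⁻³)/(9.76×10⁻⁵ × 1.01) = −30.4 m/s;  v_g = (2.3×10⁻³)/(9.76×10⁻⁵ × 1.01) = 23.3 m/s
|V_g| = √(u_g² + v_g²) = 38.4 m/s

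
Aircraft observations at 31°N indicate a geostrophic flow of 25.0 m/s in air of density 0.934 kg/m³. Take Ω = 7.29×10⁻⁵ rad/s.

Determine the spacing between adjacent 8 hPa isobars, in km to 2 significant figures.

460 km

Coriolis parameter at 31°N:
f = 2Ω sin φ = 2 × 7.29×10⁻⁵ × sin 31° = 7.51×10⁻⁵ s⁻¹
Geostrophic balance rearranged: |∂P/∂n| = f ρ V_g
|∂P/∂n| = 7.51×10⁻⁵ × 0.934 × 25.0 = 1.75×10⁻³ Pa/m
Isobar spacing: Δn = ΔP/|∂P/∂n| = 800 Pa / 1.75×10⁻³ Pa/m = 456254 m ≈ 460 km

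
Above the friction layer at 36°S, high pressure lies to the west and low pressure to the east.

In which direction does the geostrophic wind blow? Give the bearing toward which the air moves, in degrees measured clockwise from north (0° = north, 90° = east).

The pressure-gradient force points toward the east (bearing 090°).
Geostrophic balance: in the Southern Hemisphere the Coriolis force deflects motion to the left, so the geostrophic wind blows 90° to the left of the pressure-gradient force (low pressure on the right).
Rotating 090° by 90° counterclockwise gives 000° — the wind blows toward the north.

000°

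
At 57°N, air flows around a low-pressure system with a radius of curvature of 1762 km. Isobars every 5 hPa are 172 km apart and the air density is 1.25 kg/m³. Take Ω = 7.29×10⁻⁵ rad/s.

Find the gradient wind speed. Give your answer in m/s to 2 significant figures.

18 m/s

Coriolis parameter at 57°N:
f = 2Ω sin φ = 2 × 7.29×10⁻⁵ × sin 57° = 1.22×10⁻⁴ s⁻¹
Pressure gradient: |∂P/∂n| = 500 Pa / 172000 m = 2.91×10⁻³ Pa/m
Geostrophic speed: V_g = |∂P/∂n|/(fρ) = 2.91×10⁻³/(1.22×10⁻⁴ × 1.25) = 19.0 m/s
Around a low, centrifugal force acts outward with Coriolis, so pressure-gradient force balances both:
(1/ρ)|∂P/∂n| = fV + V²/R  →  V² + fR·V − fR·V_g = 0
With fR = 1.22×10⁻⁴ × 1762×10³ m = 215 m/s:
V = [−fR + √((fR)² + 4 fR V_g)]/2 = [−215 + √(215² + 4×215×19)]/2 = 17.6 m/s
Subgeostrophic (V < V_g = 19 m/s), as expected around a low.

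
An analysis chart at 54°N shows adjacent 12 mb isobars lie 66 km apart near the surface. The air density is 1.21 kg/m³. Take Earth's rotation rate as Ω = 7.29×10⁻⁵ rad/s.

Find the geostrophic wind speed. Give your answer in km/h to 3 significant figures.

459 km/h

Coriolis parameter at 54°N:
f = 2Ω sin φ = 2 × 7.29×10⁻⁵ × sin 54° = 1.18×10⁻⁴ s⁻¹
Pressure gradient: |∂P/∂n| = 1200 Pa / 66000 m = 1.82×10⁻² Pa/m
Geostrophic balance (pressure-gradient force = Coriolis force):
V_g = (1/(fρ)) |∂P/∂n| = 1.82×10⁻² / (1.18×10⁻⁴ × 1.21) = 127 m/s
Converting: 127 m/s × 3.6 = 459 km/h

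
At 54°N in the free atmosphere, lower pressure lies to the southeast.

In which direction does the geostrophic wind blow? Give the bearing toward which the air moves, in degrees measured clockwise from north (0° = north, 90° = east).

The pressure-gradient force points toward the southeast (bearing 135°).
Geostrophic balance: in the Northern Hemisphere the Coriolis force deflects motion to the right, so the geostrophic wind blows 90° to the right of the pressure-gradient force (low pressure on the left).
Rotating 135° by 90° clockwise gives 225° — the wind blows toward the southwest.

225°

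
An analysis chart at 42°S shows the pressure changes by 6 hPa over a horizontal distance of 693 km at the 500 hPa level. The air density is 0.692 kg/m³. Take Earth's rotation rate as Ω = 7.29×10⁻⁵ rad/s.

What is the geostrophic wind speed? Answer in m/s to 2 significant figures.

Coriolis parameter at 42°S:
f = 2Ω sin φ = 2 × 7.29×10⁻⁵ × sin 42° = 9.76×10⁻⁵ s⁻¹
Pressure gradient: |∂P/∂n| = 600 Pa / 693000 m = 8.66×10⁻⁴ Pa/m
Geostrophic balance (pressure-gradient force = Coriolis force):
V_g = (1/(fρ)) |∂P/∂n| = 8.66×10⁻⁴ / (9.76×10⁻⁵ × 0.692) = 12.8 m/s

13 m/s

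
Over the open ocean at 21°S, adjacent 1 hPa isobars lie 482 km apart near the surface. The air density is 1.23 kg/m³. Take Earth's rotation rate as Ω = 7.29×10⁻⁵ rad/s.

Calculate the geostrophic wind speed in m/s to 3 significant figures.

Coriolis parameter at 21°S:
f = 2Ω sin φ = 2 × 7.29×10⁻⁵ × sin 21° = 5.23×10⁻⁵ s⁻¹
Pressure gradient: |∂P/∂n| = 100 Pa / 482000 m = 2.07×10⁻⁴ Pa/m
Geostrophic balance (pressure-gradient force = Coriolis force):
V_g = (1/(fρ)) |∂P/∂n| = 2.07×10⁻⁴ / (5.23×10⁻⁵ × 1.23) = 3.23 m/s

3.23 m/s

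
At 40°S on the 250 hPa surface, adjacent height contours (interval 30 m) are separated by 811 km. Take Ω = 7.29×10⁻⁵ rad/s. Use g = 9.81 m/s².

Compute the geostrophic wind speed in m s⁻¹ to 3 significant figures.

Coriolis parameter at 40°S:
f = 2Ω sin φ = 2 × 7.29×10⁻⁵ × sin 40° = 9.37×10⁻⁵ s⁻¹
Height gradient: |∂Z/∂n| = 30 m / 811000 m = 3.70×10⁻⁵
On a pressure surface, geostrophic balance gives V_g = (g/f)|∂Z/∂n|:
V_g = 9.81 × 3.70×10⁻⁵ / 9.37×10⁻⁵ = 3.87 m/s

3.87 m s⁻¹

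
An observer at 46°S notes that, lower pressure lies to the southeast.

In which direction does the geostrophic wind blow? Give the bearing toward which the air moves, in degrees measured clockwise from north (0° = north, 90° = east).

The pressure-gradient force points toward the southeast (bearing 135°).
Geostrophic balance: in the Southern Hemisphere the Coriolis force deflects motion to the left, so the geostrophic wind blows 90° to the left of the pressure-gradient force (low pressure on the right).
Rotating 135° by 90° counterclockwise gives 045° — the wind blows toward the northeast.

045°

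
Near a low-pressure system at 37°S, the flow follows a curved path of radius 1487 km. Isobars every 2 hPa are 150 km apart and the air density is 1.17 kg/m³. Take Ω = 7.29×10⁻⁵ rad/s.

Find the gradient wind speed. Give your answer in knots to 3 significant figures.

Coriolis parameter at 37°S:
f = 2Ω sin φ = 2 × 7.29×10⁻⁵ × sin 37° = 8.77×10⁻⁵ s⁻¹
Pressure gradient: |∂P/∂n| = 200 Pa / 150000 m = 1.33×10⁻³ Pa/m
Geostrophic speed: V_g = |∂P/∂n|/(fρ) = 1.33×10⁻³/(8.77×10⁻⁵ × 1.17) = 13.0 m/s
Around a low, centrifugal force acts outward with Coriolis, so pressure-gradient force balances both:
(1/ρ)|∂P/∂n| = fV + V²/R  →  V² + fR·V − fR·V_g = 0
With fR = 8.77×10⁻⁵ × 1487×10³ m = 130 m/s:
V = [−fR + √((fR)² + 4 fR V_g)]/2 = [−130 + √(130² + 4×130×13)]/2 = 11.9 m/s
Subgeostrophic (V < V_g = 13 m/s), as expected around a low.
Converting: 11.9 m/s × 1.944 = 23.1 knots

23.1 knots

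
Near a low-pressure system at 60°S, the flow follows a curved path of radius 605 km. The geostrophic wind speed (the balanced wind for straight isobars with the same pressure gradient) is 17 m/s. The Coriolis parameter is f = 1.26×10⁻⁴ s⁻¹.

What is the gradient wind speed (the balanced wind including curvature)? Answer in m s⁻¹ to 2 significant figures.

Around a low, centrifugal force acts outward with Coriolis, so pressure-gradient force balances both:
(1/ρ)|∂P/∂n| = fV + V²/R  →  V² + fR·V − fR·V_g = 0
With fR = 1.26×10⁻⁴ × 605×10³ m = 76.2 m/s:
V = [−fR + √((fR)² + 4 fR V_g)]/2 = [−76.2 + √(76.2² + 4×76.2×17)]/2 = 14.3 m/s
Subgeostrophic (V < V_g = 17 m/s), as expected around a low.

14 m s⁻¹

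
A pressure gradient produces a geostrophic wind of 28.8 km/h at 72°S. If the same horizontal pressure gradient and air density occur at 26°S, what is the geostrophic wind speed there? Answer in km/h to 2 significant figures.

62 km/h

With the same pressure gradient and density, V_g ∝ 1/f ∝ 1/sin φ.
V₂ = V₁ · sin φ₁ / sin φ₂ = 28.8 × sin 72° / sin 26°
V₂ = 28.8 × 0.9511/0.4384 = 62 km/h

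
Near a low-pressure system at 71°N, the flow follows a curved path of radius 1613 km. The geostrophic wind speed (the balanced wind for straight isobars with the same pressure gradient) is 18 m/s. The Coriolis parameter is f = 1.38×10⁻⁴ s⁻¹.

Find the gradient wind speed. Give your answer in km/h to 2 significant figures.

Around a low, centrifugal force acts outward with Coriolis, so pressure-gradient force balances both:
(1/ρ)|∂P/∂n| = fV + V²/R  →  V² + fR·V − fR·V_g = 0
With fR = 1.38×10⁻⁴ × 1613×10³ m = 223 m/s:
V = [−fR + √((fR)² + 4 fR V_g)]/2 = [−223 + √(223² + 4×223×18)]/2 = 16.7 m/s
Subgeostrophic (V < V_g = 18 m/s), as expected around a low.
Converting: 16.7 m/s × 3.6 = 60 km/h

60 km/h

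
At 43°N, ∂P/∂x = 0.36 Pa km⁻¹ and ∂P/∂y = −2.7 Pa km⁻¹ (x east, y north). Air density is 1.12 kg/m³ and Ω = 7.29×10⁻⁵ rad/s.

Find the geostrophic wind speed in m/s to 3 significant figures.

Coriolis parameter at 43°N:
f = 2Ω sin φ = 2 × 7.29×10⁻⁵ × sin 43° = 9.94×10⁻⁵ s⁻¹
Component geostrophic relations (x east, y north):
u_g = −(1/(fρ)) ∂P/∂y,  v_g = (1/(fρ)) ∂P/∂x
u_g = −(−2.7×10⁻³)/(9.94×10⁻⁵ × 1.12) = 24.2 m/s;  v_g = (0.36×10⁻³)/(9.94×10⁻⁵ × 1.12) = 3.23 m/s
|V_g| = √(u_g² + v_g²) = 24.5 m/s

24.5 m/s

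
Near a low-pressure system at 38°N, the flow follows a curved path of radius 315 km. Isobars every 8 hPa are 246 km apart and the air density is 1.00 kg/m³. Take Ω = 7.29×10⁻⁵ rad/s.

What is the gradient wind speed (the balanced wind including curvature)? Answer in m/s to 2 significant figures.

Coriolis parameter at 38°N:
f = 2Ω sin φ = 2 × 7.29×10⁻⁵ × sin 38° = 8.98×10⁻⁵ s⁻¹
Pressure gradient: |∂P/∂n| = 800 Pa / 246000 m = 3.25×10⁻³ Pa/m
Geostrophic speed: V_g = |∂P/∂n|/(fρ) = 3.25×10⁻³/(8.98×10⁻⁵ × 1.00) = 36.2 m/s
Around a low, centrifugal force acts outward with Coriolis, so pressure-gradient force balances both:
(1/ρ)|∂P/∂n| = fV + V²/R  →  V² + fR·V − fR·V_g = 0
With fR = 8.98×10⁻⁵ × 315×10³ m = 28.3 m/s:
V = [−fR + √((fR)² + 4 fR V_g)]/2 = [−28.3 + √(28.3² + 4×28.3×36.2)]/2 = 20.9 m/s
Subgeostrophic (V < V_g = 36.2 m/s), as expected around a low.

21 m/s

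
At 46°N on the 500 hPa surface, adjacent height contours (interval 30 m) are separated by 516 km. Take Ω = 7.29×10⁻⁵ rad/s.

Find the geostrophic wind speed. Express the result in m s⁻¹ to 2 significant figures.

Coriolis parameter at 46°N:
f = 2Ω sin φ = 2 × 7.29×10⁻⁵ × sin 46° = 1.05×10⁻⁴ s⁻¹
Height gradient: |∂Z/∂n| = 30 m / 516000 m = 5.81×10⁻⁵
On a pressure surface, geostrophic balance gives V_g = (g/f)|∂Z/∂n|:
V_g = 9.81 × 5.81×10⁻⁵ / 1.05×10⁻⁴ = 5.44 m/s

5.4 m s⁻¹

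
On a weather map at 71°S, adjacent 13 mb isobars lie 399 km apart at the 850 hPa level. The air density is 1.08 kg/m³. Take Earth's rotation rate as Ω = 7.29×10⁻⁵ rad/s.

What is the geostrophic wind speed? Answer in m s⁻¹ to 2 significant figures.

22 m s⁻¹

Coriolis parameter at 71°S:
f = 2Ω sin φ = 2 × 7.29×10⁻⁵ × sin 71° = 1.38×10⁻⁴ s⁻¹
Pressure gradient: |∂P/∂n| = 1300 Pa / 399000 m = 3.26×10⁻³ Pa/m
Geostrophic balance (pressure-gradient force = Coriolis force):
V_g = (1/(fρ)) |∂P/∂n| = 3.26×10⁻³ / (1.38×10⁻⁴ × 1.08) = 21.9 m/s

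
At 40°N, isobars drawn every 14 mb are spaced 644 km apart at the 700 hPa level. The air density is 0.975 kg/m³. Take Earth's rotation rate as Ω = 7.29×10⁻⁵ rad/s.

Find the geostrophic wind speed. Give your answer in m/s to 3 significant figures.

23.8 m/s

Coriolis parameter at 40°N:
f = 2Ω sin φ = 2 × 7.29×10⁻⁵ × sin 40° = 9.37×10⁻⁵ s⁻¹
Pressure gradient: |∂P/∂n| = 1400 Pa / 644000 m = 2.17×10⁻³ Pa/m
Geostrophic balance (pressure-gradient force = Coriolis force):
V_g = (1/(fρ)) |∂P/∂n| = 2.17×10⁻³ / (9.37×10⁻⁵ × 0.975) = 23.8 m/s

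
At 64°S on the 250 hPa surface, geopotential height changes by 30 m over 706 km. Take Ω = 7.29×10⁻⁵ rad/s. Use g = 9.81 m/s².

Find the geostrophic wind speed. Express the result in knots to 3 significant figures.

6.18 knots

Coriolis parameter at 64°S:
f = 2Ω sin φ = 2 × 7.29×10⁻⁵ × sin 64° = 1.31×10⁻⁴ s⁻¹
Height gradient: |∂Z/∂n| = 30 m / 706000 m = 4.25×10⁻⁵
On a pressure surface, geostrophic balance gives V_g = (g/f)|∂Z/∂n|:
V_g = 9.81 × 4.25×10⁻⁵ / 1.31×10⁻⁴ = 3.18 m/s
Converting: 3.18 m/s × 1.944 = 6.18 knots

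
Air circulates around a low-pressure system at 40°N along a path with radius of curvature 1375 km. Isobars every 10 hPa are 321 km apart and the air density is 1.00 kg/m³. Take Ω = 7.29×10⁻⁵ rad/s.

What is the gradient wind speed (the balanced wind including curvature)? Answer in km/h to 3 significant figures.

Coriolis parameter at 40°N:
f = 2Ω sin φ = 2 × 7.29×10⁻⁵ × sin 40° = 9.37×10⁻⁵ s⁻¹
Pressure gradient: |∂P/∂n| = 1000 Pa / 321000 m = 3.12×10⁻³ Pa/m
Geostrophic speed: V_g = |∂P/∂n|/(fρ) = 3.12×10⁻³/(9.37×10⁻⁵ × 1.00) = 33.2 m/s
Around a low, centrifugal force acts outward with Coriolis, so pressure-gradient force balances both:
(1/ρ)|∂P/∂n| = fV + V²/R  →  V² + fR·V − fR·V_g = 0
With fR = 9.37×10⁻⁵ × 1375×10³ m = 129 m/s:
V = [−fR + √((fR)² + 4 fR V_g)]/2 = [−129 + √(129² + 4×129×33.2)]/2 = 27.4 m/s
Subgeostrophic (V < V_g = 33.2 m/s), as expected around a low.
Converting: 27.4 m/s × 3.6 = 98.7 km/h

98.7 km/h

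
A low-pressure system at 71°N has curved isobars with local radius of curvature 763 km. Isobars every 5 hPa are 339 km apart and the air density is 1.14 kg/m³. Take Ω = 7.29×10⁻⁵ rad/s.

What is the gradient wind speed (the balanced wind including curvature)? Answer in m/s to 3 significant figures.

Coriolis parameter at 71°N:
f = 2Ω sin φ = 2 × 7.29×10⁻⁵ × sin 71° = 1.38×10⁻⁴ s⁻¹
Pressure gradient: |∂P/∂n| = 500 Pa / 339000 m = 1.47×10⁻³ Pa/m
Geostrophic speed: V_g = |∂P/∂n|/(fρ) = 1.47×10⁻³/(1.38×10⁻⁴ × 1.14) = 9.39 m/s
Around a low, centrifugal force acts outward with Coriolis, so pressure-gradient force balances both:
(1/ρ)|∂P/∂n| = fV + V²/R  →  V² + fR·V − fR·V_g = 0
With fR = 1.38×10⁻⁴ × 763×10³ m = 105 m/s:
V = [−fR + √((fR)² + 4 fR V_g)]/2 = [−105 + √(105² + 4×105×9.39)]/2 = 8.67 m/s
Subgeostrophic (V < V_g = 9.39 m/s), as expected around a low.

8.67 m/s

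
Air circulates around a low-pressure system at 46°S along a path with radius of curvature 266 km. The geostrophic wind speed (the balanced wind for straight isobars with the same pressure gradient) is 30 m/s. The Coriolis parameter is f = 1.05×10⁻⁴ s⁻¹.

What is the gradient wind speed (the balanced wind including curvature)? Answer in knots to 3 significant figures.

Around a low, centrifugal force acts outward with Coriolis, so pressure-gradient force balances both:
(1/ρ)|∂P/∂n| = fV + V²/R  →  V² + fR·V − fR·V_g = 0
With fR = 1.05×10⁻⁴ × 266×10³ m = 27.9 m/s:
V = [−fR + √((fR)² + 4 fR V_g)]/2 = [−27.9 + √(27.9² + 4×27.9×30)]/2 = 18.2 m/s
Subgeostrophic (V < V_g = 30 m/s), as expected around a low.
Converting: 18.2 m/s × 1.944 = 35.3 knots

35.3 knots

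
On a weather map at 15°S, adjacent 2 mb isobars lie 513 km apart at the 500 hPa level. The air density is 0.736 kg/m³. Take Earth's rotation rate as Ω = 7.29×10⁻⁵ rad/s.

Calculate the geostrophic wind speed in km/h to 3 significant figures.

50.5 km/h

Coriolis parameter at 15°S:
f = 2Ω sin φ = 2 × 7.29×10⁻⁵ × sin 15° = 3.77×10⁻⁵ s⁻¹
Pressure gradient: |∂P/∂n| = 200 Pa / 513000 m = 3.90×10⁻⁴ Pa/m
Geostrophic balance (pressure-gradient force = Coriolis force):
V_g = (1/(fρ)) |∂P/∂n| = 3.90×10⁻⁴ / (3.77×10⁻⁵ × 0.736) = 14.0 m/s
Converting: 14.0 m/s × 3.6 = 50.5 km/h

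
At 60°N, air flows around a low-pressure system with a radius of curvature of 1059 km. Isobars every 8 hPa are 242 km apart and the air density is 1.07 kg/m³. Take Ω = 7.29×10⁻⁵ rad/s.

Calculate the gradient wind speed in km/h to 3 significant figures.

Coriolis parameter at 60°N:
f = 2Ω sin φ = 2 × 7.29×10⁻⁵ × sin 60° = 1.26×10⁻⁴ s⁻¹
Pressure gradient: |∂P/∂n| = 800 Pa / 242000 m = 3.31×10⁻³ Pa/m
Geostrophic speed: V_g = |∂P/∂n|/(fρ) = 3.31×10⁻³/(1.26×10⁻⁴ × 1.07) = 24.5 m/s
Around a low, centrifugal force acts outward with Coriolis, so pressure-gradient force balances both:
(1/ρ)|∂P/∂n| = fV + V²/R  →  V² + fR·V − fR·V_g = 0
With fR = 1.26×10⁻⁴ × 1059×10³ m = 134 m/s:
V = [−fR + √((fR)² + 4 fR V_g)]/2 = [−134 + √(134² + 4×134×24.5)]/2 = 21.1 m/s
Subgeostrophic (V < V_g = 24.5 m/s), as expected around a low.
Converting: 21.1 m/s × 3.6 = 76.1 km/h

76.1 km/h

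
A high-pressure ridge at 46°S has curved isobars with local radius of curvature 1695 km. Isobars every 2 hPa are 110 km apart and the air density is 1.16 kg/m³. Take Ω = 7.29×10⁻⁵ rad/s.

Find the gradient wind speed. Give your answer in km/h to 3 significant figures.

59.3 km/h

Coriolis parameter at 46°S:
f = 2Ω sin φ = 2 × 7.29×10⁻⁵ × sin 46° = 1.05×10⁻⁴ s⁻¹
Pressure gradient: |∂P/∂n| = 200 Pa / 110000 m = 1.82×10⁻³ Pa/m
Geostrophic speed: V_g = |∂P/∂n|/(fρ) = 1.82×10⁻³/(1.05×10⁻⁴ × 1.16) = 14.9 m/s
Around a high, pressure-gradient force acts outward with centrifugal, so Coriolis balances both:
fV = (1/ρ)|∂P/∂n| + V²/R  →  V² − fR·V + fR·V_g = 0
With fR = 1.05×10⁻⁴ × 1695×10³ m = 178 m/s:
V = [fR − √((fR)² − 4 fR V_g)]/2 = [178 − √(178² − 4×178×14.9)]/2 = 16.5 m/s
Supergeostrophic (V > V_g = 14.9 m/s), as expected around a high.
Converting: 16.5 m/s × 3.6 = 59.3 km/h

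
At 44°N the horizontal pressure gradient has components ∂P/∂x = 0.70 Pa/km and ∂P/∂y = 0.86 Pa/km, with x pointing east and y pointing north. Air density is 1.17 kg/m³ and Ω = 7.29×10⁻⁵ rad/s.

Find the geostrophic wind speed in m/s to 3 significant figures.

9.36 m/s

Coriolis parameter at 44°N:
f = 2Ω sin φ = 2 × 7.29×10⁻⁵ × sin 44° = 1.01×10⁻⁴ s⁻¹
Component geostrophic relations (x east, y north):
u_g = −(1/(fρ)) ∂P/∂y,  v_g = (1/(fρ)) ∂P/∂x
u_g = −(0.86×10⁻³)/(1.01×10⁻⁴ × 1.17) = −7.26 m/s;  v_g = (0.70×10⁻³)/(1.01×10⁻⁴ × 1.17) = 5.91 m/s
|V_g| = √(u_g² + v_g²) = 9.36 m/s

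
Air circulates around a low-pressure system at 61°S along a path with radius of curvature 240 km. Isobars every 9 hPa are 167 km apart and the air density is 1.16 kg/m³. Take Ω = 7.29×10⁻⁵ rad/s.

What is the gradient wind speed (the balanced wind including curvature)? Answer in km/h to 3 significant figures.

Coriolis parameter at 61°S:
f = 2Ω sin φ = 2 × 7.29×10⁻⁵ × sin 61° = 1.28×10⁻⁴ s⁻¹
Pressure gradient: |∂P/∂n| = 900 Pa / 167000 m = 5.39×10⁻³ Pa/m
Geostrophic speed: V_g = |∂P/∂n|/(fρ) = 5.39×10⁻³/(1.28×10⁻⁴ × 1.16) = 36.4 m/s
Around a low, centrifugal force acts outward with Coriolis, so pressure-gradient force balances both:
(1/ρ)|∂P/∂n| = fV + V²/R  →  V² + fR·V − fR·V_g = 0
With fR = 1.28×10⁻⁴ × 240×10³ m = 30.6 m/s:
V = [−fR + √((fR)² + 4 fR V_g)]/2 = [−30.6 + √(30.6² + 4×30.6×36.4)]/2 = 21.4 m/s
Subgeostrophic (V < V_g = 36.4 m/s), as expected around a low.
Converting: 21.4 m/s × 3.6 = 77.1 km/h

77.1 km/h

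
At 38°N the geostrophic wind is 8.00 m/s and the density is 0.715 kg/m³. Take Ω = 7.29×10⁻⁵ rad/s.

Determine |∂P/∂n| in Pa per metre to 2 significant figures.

5.1×10⁻⁴ Pa/m

Coriolis parameter at 38°N:
f = 2Ω sin φ = 2 × 7.29×10⁻⁵ × sin 38° = 8.98×10⁻⁵ s⁻¹
Geostrophic balance rearranged: |∂P/∂n| = f ρ V_g
|∂P/∂n| = 8.98×10⁻⁵ × 0.715 × 8.00 = 5.13×10⁻⁴ Pa/m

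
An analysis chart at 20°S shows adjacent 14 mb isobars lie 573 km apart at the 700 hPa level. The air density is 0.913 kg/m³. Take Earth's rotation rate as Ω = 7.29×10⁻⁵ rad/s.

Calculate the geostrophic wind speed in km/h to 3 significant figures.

193 km/h

Coriolis parameter at 20°S:
f = 2Ω sin φ = 2 × 7.29×10⁻⁵ × sin 20° = 4.99×10⁻⁵ s⁻¹
Pressure gradient: |∂P/∂n| = 1400 Pa / 573000 m = 2.44×10⁻³ Pa/m
Geostrophic balance (pressure-gradient force = Coriolis force):
V_g = (1/(fρ)) |∂P/∂n| = 2.44×10⁻³ / (4.99×10⁻⁵ × 0.913) = 53.7 m/s
Converting: 53.7 m/s × 3.6 = 193 km/h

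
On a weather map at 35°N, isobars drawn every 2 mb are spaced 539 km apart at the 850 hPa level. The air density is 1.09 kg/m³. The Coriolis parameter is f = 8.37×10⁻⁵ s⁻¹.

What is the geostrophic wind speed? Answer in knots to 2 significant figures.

Pressure gradient: |∂P/∂n| = 200 Pa / 539000 m = 3.71×10⁻⁴ Pa/m
Geostrophic balance (pressure-gradient force = Coriolis force):
V_g = (1/(fρ)) |∂P/∂n| = 3.71×10⁻⁴ / (8.37×10⁻⁵ × 1.09) = 4.07 m/s
Converting: 4.07 m/s × 1.944 = 7.9 knots

7.9 knots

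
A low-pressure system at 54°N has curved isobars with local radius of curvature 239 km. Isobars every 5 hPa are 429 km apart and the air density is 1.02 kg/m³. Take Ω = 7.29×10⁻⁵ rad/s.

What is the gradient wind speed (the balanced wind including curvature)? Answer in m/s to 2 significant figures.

7.6 m/s

Coriolis parameter at 54°N:
f = 2Ω sin φ = 2 × 7.29×10⁻⁵ × sin 54° = 1.18×10⁻⁴ s⁻¹
Pressure gradient: |∂P/∂n| = 500 Pa / 429000 m = 1.17×10⁻³ Pa/m
Geostrophic speed: V_g = |∂P/∂n|/(fρ) = 1.17×10⁻³/(1.18×10⁻⁴ × 1.02) = 9.69 m/s
Around a low, centrifugal force acts outward with Coriolis, so pressure-gradient force balances both:
(1/ρ)|∂P/∂n| = fV + V²/R  →  V² + fR·V − fR·V_g = 0
With fR = 1.18×10⁻⁴ × 239×10³ m = 28.2 m/s:
V = [−fR + √((fR)² + 4 fR V_g)]/2 = [−28.2 + √(28.2² + 4×28.2×9.69)]/2 = 7.62 m/s
Subgeostrophic (V < V_g = 9.69 m/s), as expected around a low.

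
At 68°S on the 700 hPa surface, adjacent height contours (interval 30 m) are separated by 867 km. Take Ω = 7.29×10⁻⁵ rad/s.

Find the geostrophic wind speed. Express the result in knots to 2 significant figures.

4.9 knots

Coriolis parameter at 68°S:
f = 2Ω sin φ = 2 × 7.29×10⁻⁵ × sin 68° = 1.35×10⁻⁴ s⁻¹
Height gradient: |∂Z/∂n| = 30 m / 867000 m = 3.46×10⁻⁵
On a pressure surface, geostrophic balance gives V_g = (g/f)|∂Z/∂n|:
V_g = 9.81 × 3.46×10⁻⁵ / 1.35×10⁻⁴ = 2.51 m/s
Converting: 2.51 m/s × 1.944 = 4.9 knots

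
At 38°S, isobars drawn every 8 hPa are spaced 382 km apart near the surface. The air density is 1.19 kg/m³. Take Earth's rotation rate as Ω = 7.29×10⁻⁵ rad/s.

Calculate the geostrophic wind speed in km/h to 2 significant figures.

Coriolis parameter at 38°S:
f = 2Ω sin φ = 2 × 7.29×10⁻⁵ × sin 38° = 8.98×10⁻⁵ s⁻¹
Pressure gradient: |∂P/∂n| = 800 Pa / 382000 m = 2.09×10⁻³ Pa/m
Geostrophic balance (pressure-gradient force = Coriolis force):
V_g = (1/(fρ)) |∂P/∂n| = 2.09×10⁻³ / (8.98×10⁻⁵ × 1.19) = 19.6 m/s
Converting: 19.6 m/s × 3.6 = 71 km/h

71 km/h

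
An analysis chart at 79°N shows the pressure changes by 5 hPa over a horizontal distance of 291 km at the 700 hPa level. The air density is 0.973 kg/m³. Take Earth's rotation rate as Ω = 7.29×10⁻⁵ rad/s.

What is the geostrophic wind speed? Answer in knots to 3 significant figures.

Coriolis parameter at 79°N:
f = 2Ω sin φ = 2 × 7.29×10⁻⁵ × sin 79° = 1.43×10⁻⁴ s⁻¹
Pressure gradient: |∂P/∂n| = 500 Pa / 291000 m = 1.72×10⁻³ Pa/m
Geostrophic balance (pressure-gradient force = Coriolis force):
V_g = (1/(fρ)) |∂P/∂n| = 1.72×10⁻³ / (1.43×10⁻⁴ × 0.973) = 12.3 m/s
Converting: 12.3 m/s × 1.944 = 24.0 knots

24.0 knots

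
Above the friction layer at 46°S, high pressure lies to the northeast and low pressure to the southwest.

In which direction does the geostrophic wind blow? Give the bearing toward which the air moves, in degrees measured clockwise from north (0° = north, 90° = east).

The pressure-gradient force points toward the southwest (bearing 225°).
Geostrophic balance: in the Southern Hemisphere the Coriolis force deflects motion to the left, so the geostrophic wind blows 90° to the left of the pressure-gradient force (low pressure on the right).
Rotating 225° by 90° counterclockwise gives 135° — the wind blows toward the southeast.

135°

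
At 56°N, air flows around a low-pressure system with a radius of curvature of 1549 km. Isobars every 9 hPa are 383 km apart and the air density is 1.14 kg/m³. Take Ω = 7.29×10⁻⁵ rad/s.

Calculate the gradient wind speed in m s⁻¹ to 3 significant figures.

Coriolis parameter at 56°N:
f = 2Ω sin φ = 2 × 7.29×10⁻⁵ × sin 56° = 1.21×10⁻⁴ s⁻¹
Pressure gradient: |∂P/∂n| = 900 Pa / 383000 m = 2.35×10⁻³ Pa/m
Geostrophic speed: V_g = |∂P/∂n|/(fρ) = 2.35×10⁻³/(1.21×10⁻⁴ × 1.14) = 17.1 m/s
Around a low, centrifugal force acts outward with Coriolis, so pressure-gradient force balances both:
(1/ρ)|∂P/∂n| = fV + V²/R  →  V² + fR·V − fR·V_g = 0
With fR = 1.21×10⁻⁴ × 1549×10³ m = 187 m/s:
V = [−fR + √((fR)² + 4 fR V_g)]/2 = [−187 + √(187² + 4×187×17.1)]/2 = 15.7 m/s
Subgeostrophic (V < V_g = 17.1 m/s), as expected around a low.

15.7 m s⁻¹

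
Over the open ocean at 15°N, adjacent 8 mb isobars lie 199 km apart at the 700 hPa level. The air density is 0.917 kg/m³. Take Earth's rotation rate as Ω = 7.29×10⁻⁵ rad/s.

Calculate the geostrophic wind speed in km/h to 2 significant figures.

Coriolis parameter at 15°N:
f = 2Ω sin φ = 2 × 7.29×10⁻⁵ × sin 15° = 3.77×10⁻⁵ s⁻¹
Pressure gradient: |∂P/∂n| = 800 Pa / 199000 m = 4.02×10⁻³ Pa/m
Geostrophic balance (pressure-gradient force = Coriolis force):
V_g = (1/(fρ)) |∂P/∂n| = 4.02×10⁻³ / (3.77×10⁻⁵ × 0.917) = 116 m/s
Converting: 116 m/s × 3.6 = 420 km/h

420 km/h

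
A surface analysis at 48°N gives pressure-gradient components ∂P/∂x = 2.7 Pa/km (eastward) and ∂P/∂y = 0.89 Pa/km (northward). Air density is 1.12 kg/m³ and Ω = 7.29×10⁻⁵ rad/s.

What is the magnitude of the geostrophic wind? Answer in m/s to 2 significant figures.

23 m/s

Coriolis parameter at 48°N:
f = 2Ω sin φ = 2 × 7.29×10⁻⁵ × sin 48° = 1.08×10⁻⁴ s⁻¹
Component geostrophic relations (x east, y north):
u_g = −(1/(fρ)) ∂P/∂y,  v_g = (1/(fρ)) ∂P/∂x
u_g = −(0.89×10⁻³)/(1.08×10⁻⁴ × 1.12) = −7.33 m/s;  v_g = (2.7×10⁻³)/(1.08×10⁻⁴ × 1.12) = 22.2 m/s
|V_g| = √(u_g² + v_g²) = 23.4 m/s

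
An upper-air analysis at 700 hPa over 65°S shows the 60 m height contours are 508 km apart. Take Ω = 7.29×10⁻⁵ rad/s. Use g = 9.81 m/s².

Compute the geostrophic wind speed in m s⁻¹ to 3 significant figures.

8.77 m s⁻¹

Coriolis parameter at 65°S:
f = 2Ω sin φ = 2 × 7.29×10⁻⁵ × sin 65° = 1.32×10⁻⁴ s⁻¹
Height gradient: |∂Z/∂n| = 60 m / 508000 m = 1.18×10⁻⁴
On a pressure surface, geostrophic balance gives V_g = (g/f)|∂Z/∂n|:
V_g = 9.81 × 1.18×10⁻⁴ / 1.32×10⁻⁴ = 8.77 m/s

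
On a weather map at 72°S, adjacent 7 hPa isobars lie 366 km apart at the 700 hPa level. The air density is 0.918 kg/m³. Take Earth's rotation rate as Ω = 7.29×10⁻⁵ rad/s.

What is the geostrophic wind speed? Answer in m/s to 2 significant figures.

Coriolis parameter at 72°S:
f = 2Ω sin φ = 2 × 7.29×10⁻⁵ × sin 72° = 1.39×10⁻⁴ s⁻¹
Pressure gradient: |∂P/∂n| = 700 Pa / 366000 m = 1.91×10⁻³ Pa/m
Geostrophic balance (pressure-gradient force = Coriolis force):
V_g = (1/(fρ)) |∂P/∂n| = 1.91×10⁻³ / (1.39×10⁻⁴ × 0.918) = 15.0 m/s

15 m/s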